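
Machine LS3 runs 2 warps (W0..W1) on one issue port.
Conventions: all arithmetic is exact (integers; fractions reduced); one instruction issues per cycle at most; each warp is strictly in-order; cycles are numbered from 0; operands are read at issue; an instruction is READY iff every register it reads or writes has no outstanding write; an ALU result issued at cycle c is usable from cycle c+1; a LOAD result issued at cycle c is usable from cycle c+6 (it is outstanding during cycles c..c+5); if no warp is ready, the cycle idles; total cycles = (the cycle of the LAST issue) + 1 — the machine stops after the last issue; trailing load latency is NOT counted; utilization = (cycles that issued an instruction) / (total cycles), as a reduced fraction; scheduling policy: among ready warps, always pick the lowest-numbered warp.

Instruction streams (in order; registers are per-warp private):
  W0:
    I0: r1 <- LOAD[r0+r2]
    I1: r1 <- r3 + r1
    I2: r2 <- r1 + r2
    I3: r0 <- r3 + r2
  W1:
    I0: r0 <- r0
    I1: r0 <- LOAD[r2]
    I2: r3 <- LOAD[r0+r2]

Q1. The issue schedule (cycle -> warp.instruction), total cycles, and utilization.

cycle 0: W0.I0
cycle 1: W1.I0
cycle 2: W1.I1
cycle 3: idle
cycle 4: idle
cycle 5: idle
cycle 6: W0.I1
cycle 7: W0.I2
cycle 8: W0.I3
cycle 9: W1.I2

Answer: 10 cycles, utilization 7/10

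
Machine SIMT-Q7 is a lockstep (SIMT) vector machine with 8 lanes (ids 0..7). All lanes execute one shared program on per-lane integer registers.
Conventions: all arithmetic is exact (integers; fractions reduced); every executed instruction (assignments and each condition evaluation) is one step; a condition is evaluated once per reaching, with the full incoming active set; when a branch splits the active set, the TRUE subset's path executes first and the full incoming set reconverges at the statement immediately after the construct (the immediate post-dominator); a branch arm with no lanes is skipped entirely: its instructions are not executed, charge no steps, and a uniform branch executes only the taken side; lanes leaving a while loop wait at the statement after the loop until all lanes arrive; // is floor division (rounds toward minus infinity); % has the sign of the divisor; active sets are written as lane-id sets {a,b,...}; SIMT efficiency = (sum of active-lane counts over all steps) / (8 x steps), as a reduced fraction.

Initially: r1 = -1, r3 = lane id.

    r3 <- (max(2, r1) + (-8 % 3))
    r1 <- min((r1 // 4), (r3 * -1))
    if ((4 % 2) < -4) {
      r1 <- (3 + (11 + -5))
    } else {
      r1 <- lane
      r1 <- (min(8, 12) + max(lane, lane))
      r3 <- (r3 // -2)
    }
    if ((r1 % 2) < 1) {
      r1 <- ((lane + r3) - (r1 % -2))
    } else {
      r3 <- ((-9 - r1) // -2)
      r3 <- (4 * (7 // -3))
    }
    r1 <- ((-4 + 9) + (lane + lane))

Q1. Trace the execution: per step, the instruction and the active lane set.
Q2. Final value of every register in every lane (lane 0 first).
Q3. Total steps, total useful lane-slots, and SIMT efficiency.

step 0: r3 <- (max(2, r1) + (-8 % 3)) {0,1,2,3,4,5,6,7}
step 1: r1 <- min((r1 // 4), (r3 * -1)) {0,1,2,3,4,5,6,7}
step 2: eval ((4 % 2) < -4)          {0,1,2,3,4,5,6,7}
step 3: r1 <- lane                   {0,1,2,3,4,5,6,7}
step 4: r1 <- (min(8, 12) + max(lane, lane)) {0,1,2,3,4,5,6,7}
step 5: r3 <- (r3 // -2)             {0,1,2,3,4,5,6,7}
step 6: eval ((r1 % 2) < 1)          {0,1,2,3,4,5,6,7}
step 7: r1 <- ((lane + r3) - (r1 % -2)) {0,2,4,6}
step 8: r3 <- ((-9 - r1) // -2)      {1,3,5,7}
step 9: r3 <- (4 * (7 // -3))        {1,3,5,7}
step 10: r1 <- ((-4 + 9) + (lane + lane)) {0,1,2,3,4,5,6,7}

Answer: 11 steps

r1: 5,7,9,11,13,15,17,19
r3: -2,-12,-2,-12,-2,-12,-2,-12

steps = 11; useful = 76; efficiency = 76/88 = 19/22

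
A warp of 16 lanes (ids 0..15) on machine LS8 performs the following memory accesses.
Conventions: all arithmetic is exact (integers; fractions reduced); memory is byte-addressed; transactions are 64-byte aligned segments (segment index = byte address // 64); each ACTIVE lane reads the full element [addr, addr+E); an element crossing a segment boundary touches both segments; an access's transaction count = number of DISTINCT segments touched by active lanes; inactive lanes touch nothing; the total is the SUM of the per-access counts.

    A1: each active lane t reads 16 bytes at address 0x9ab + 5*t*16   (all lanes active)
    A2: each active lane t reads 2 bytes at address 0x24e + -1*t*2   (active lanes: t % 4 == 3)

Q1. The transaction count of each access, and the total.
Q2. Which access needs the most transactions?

A1: 20 transactions
A2: 2 transactions

Answer: 20,2; total 22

Answer: A1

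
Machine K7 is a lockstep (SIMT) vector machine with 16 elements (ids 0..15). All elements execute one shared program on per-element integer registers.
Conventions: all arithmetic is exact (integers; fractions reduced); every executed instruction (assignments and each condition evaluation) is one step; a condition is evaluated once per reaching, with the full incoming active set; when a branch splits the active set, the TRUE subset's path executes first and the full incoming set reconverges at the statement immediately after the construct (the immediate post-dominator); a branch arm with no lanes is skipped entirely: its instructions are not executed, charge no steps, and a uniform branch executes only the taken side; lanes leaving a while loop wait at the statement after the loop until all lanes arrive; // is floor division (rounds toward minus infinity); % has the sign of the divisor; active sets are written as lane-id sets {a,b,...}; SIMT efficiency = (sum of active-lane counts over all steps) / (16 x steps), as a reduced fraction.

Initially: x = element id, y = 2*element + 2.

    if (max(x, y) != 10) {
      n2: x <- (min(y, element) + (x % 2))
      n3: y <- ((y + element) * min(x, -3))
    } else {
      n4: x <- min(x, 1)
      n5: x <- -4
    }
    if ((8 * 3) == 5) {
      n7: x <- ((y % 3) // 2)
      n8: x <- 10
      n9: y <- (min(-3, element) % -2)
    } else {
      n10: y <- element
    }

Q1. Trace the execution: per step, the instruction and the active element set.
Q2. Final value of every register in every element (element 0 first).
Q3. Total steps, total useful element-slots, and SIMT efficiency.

step 0: eval (max(x, y) != 10)       {0,1,2,3,4,5,6,7,8,9,10,11,12,13,14,15}
step 1: x <- (min(y, element) + (x % 2)) {0,1,2,3,5,6,7,8,9,10,11,12,13,14,15}
step 2: y <- ((y + element) * min(x, -3)) {0,1,2,3,5,6,7,8,9,10,11,12,13,14,15}
step 3: x <- min(x, 1)               {4}
step 4: x <- -4                      {4}
step 5: eval ((8 * 3) == 5)          {0,1,2,3,4,5,6,7,8,9,10,11,12,13,14,15}
step 6: y <- element                 {0,1,2,3,4,5,6,7,8,9,10,11,12,13,14,15}

Answer: 7 steps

x: 0,2,2,4,-4,6,6,8,8,10,10,12,12,14,14,16
y: 0,1,2,3,4,5,6,7,8,9,10,11,12,13,14,15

steps = 7; useful = 80; efficiency = 80/112 = 5/7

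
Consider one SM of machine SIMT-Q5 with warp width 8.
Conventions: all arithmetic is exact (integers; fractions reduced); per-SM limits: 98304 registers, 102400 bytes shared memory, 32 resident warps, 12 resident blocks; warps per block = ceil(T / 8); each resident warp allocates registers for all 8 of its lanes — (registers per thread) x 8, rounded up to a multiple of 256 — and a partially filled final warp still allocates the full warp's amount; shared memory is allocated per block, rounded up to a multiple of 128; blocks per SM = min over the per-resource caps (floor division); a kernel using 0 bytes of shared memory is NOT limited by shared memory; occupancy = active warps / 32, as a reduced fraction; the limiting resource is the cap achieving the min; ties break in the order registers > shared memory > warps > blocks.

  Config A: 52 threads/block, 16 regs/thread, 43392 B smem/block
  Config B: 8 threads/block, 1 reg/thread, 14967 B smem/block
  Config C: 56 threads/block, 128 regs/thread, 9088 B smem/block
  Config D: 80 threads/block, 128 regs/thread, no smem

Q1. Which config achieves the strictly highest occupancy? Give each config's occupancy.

occupancies: A 7/16, B 3/16, C 7/8, D 15/16

Answer: D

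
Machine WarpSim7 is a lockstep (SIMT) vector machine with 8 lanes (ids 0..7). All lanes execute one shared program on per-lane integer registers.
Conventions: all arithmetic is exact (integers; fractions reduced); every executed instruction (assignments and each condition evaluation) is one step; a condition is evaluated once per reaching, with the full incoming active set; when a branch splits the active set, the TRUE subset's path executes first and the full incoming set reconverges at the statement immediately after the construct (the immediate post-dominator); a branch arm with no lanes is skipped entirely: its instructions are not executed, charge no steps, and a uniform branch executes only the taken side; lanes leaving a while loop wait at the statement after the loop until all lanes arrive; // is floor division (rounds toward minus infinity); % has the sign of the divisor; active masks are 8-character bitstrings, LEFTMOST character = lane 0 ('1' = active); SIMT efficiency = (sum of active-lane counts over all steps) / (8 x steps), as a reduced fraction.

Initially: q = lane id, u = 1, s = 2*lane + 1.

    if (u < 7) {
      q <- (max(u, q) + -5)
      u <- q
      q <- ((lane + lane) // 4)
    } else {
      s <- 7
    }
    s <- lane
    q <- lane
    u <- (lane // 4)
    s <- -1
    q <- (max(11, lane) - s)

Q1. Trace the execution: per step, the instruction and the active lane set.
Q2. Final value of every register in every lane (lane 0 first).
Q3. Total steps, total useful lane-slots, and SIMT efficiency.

step 0: eval (u < 7)                 11111111
step 1: q <- (max(u, q) + -5)        11111111
step 2: u <- q                       11111111
step 3: q <- ((lane + lane) // 4)    11111111
step 4: s <- lane                    11111111
step 5: q <- lane                    11111111
step 6: u <- (lane // 4)             11111111
step 7: s <- -1                      11111111
step 8: q <- (max(11, lane) - s)     11111111

Answer: 9 steps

q: 12,12,12,12,12,12,12,12
u: 0,0,0,0,1,1,1,1
s: -1,-1,-1,-1,-1,-1,-1,-1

steps = 9; useful = 72; efficiency = 72/72 = 1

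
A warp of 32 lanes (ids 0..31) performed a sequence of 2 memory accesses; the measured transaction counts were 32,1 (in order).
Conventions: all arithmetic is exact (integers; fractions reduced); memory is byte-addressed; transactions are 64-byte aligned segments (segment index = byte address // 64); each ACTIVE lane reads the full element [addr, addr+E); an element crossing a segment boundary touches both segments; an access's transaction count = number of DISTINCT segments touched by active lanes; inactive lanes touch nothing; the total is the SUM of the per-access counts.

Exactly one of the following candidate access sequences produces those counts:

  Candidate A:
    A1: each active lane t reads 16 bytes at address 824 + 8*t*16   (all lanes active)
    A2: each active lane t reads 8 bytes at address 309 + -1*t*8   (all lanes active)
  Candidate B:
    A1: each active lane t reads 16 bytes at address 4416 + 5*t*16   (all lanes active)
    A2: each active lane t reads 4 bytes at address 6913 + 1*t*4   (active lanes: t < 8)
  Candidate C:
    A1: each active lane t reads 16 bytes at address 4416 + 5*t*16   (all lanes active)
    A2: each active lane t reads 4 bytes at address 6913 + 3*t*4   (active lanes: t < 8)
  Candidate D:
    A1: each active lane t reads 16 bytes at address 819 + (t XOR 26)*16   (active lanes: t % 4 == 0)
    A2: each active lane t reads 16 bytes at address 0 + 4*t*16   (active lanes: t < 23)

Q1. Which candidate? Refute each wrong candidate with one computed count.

A: A1 gives 64 transactions, not 32
C: A2 gives 2 transactions, not 1
D: A1 gives 8 transactions, not 32
B: all counts match (32,1)

Answer: B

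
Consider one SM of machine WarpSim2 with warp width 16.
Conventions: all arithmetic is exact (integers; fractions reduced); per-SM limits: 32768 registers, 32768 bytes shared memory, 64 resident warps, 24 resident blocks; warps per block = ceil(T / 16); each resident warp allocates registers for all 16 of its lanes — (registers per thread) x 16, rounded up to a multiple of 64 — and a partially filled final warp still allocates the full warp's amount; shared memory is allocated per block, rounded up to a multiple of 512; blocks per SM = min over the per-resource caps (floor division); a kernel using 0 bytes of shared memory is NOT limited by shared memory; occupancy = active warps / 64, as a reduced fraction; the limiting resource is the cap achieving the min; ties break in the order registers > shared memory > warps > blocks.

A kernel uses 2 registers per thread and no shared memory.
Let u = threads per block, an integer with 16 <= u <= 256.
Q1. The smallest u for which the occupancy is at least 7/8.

Answer: u = 33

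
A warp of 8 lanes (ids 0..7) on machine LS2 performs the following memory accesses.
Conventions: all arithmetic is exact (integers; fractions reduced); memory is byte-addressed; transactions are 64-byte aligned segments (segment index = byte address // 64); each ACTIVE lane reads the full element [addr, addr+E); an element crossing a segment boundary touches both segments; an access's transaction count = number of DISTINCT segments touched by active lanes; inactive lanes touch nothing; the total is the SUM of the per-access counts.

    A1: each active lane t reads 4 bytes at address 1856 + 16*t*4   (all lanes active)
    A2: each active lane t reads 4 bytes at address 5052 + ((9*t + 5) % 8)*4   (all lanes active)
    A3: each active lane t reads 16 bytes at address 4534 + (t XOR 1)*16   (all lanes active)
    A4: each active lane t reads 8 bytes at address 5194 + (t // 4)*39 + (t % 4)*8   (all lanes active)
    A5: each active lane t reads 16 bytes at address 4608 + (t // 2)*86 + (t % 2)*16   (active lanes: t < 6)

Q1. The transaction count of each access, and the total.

A1: 8 transactions
A2: 2 transactions
A3: 3 transactions
A4: 2 transactions
A5: 4 transactions

Answer: 8,2,3,2,4; total 19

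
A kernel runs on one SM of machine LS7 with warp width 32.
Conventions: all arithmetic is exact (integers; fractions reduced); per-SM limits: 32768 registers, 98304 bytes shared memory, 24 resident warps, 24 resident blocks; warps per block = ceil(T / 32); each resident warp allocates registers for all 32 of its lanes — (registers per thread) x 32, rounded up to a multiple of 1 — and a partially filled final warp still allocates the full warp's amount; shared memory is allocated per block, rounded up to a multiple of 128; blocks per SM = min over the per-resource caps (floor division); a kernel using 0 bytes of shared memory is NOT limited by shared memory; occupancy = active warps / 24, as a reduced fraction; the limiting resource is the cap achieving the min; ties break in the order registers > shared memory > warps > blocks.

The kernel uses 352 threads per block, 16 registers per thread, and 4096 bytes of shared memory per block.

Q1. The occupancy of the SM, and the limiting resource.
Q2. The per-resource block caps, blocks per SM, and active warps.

Answer: occupancy 11/12, limited by warps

registers: 5 blocks
shared memory: 24 blocks
warps: 2 blocks
blocks: 24 blocks

Answer: 2 blocks, 22 active warps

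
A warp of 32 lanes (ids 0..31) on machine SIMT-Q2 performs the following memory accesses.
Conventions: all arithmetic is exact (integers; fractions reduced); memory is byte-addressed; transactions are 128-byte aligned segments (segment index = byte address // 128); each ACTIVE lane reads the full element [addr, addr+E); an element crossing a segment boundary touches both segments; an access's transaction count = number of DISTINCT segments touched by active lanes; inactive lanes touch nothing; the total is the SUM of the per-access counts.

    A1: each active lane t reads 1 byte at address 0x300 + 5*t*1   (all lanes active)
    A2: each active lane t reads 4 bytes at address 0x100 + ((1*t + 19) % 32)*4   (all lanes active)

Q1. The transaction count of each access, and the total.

A1: 2 transactions
A2: 1 transaction

Answer: 2,1; total 3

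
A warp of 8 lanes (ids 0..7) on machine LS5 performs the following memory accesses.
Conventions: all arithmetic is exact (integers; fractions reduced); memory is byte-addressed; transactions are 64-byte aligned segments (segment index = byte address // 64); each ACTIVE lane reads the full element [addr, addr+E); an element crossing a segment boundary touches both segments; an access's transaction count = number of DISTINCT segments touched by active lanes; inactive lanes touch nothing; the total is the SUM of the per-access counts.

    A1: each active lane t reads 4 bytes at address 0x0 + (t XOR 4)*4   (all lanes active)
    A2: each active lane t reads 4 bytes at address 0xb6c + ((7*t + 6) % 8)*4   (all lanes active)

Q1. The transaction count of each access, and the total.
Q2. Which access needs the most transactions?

A1: 1 transaction
A2: 2 transactions

Answer: 1,2; total 3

Answer: A2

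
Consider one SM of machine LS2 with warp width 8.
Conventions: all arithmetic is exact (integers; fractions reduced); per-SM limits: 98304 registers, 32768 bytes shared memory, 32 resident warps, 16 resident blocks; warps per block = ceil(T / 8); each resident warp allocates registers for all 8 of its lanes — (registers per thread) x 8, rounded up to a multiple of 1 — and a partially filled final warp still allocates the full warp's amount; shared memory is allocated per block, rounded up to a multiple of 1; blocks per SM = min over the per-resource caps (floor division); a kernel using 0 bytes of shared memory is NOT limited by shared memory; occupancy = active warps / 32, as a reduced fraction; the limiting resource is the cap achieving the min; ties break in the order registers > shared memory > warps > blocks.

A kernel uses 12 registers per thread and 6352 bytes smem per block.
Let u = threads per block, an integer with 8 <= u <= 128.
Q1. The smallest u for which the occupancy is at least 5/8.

Answer: u = 25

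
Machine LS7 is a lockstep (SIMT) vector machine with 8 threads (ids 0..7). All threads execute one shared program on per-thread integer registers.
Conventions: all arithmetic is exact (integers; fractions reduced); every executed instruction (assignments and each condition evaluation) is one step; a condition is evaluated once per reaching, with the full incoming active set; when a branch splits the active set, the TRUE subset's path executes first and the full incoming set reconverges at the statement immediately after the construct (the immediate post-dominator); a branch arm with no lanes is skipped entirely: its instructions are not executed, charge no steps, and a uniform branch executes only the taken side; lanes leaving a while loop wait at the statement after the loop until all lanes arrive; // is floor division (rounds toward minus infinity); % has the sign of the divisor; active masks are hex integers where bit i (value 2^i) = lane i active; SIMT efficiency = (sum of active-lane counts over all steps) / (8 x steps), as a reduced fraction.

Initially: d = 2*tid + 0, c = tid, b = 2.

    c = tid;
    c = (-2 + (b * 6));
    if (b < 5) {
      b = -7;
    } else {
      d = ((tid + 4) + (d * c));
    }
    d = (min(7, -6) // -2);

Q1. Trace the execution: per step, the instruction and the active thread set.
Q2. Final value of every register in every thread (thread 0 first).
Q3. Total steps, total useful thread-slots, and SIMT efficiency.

step 0: c <- tid                     0xff
step 1: c <- (-2 + (b * 6))          0xff
step 2: eval (b < 5)                 0xff
step 3: b <- -7                      0xff
step 4: d <- (min(7, -6) // -2)      0xff

Answer: 5 steps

d: 3,3,3,3,3,3,3,3
c: 10,10,10,10,10,10,10,10
b: -7,-7,-7,-7,-7,-7,-7,-7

steps = 5; useful = 40; efficiency = 40/40 = 1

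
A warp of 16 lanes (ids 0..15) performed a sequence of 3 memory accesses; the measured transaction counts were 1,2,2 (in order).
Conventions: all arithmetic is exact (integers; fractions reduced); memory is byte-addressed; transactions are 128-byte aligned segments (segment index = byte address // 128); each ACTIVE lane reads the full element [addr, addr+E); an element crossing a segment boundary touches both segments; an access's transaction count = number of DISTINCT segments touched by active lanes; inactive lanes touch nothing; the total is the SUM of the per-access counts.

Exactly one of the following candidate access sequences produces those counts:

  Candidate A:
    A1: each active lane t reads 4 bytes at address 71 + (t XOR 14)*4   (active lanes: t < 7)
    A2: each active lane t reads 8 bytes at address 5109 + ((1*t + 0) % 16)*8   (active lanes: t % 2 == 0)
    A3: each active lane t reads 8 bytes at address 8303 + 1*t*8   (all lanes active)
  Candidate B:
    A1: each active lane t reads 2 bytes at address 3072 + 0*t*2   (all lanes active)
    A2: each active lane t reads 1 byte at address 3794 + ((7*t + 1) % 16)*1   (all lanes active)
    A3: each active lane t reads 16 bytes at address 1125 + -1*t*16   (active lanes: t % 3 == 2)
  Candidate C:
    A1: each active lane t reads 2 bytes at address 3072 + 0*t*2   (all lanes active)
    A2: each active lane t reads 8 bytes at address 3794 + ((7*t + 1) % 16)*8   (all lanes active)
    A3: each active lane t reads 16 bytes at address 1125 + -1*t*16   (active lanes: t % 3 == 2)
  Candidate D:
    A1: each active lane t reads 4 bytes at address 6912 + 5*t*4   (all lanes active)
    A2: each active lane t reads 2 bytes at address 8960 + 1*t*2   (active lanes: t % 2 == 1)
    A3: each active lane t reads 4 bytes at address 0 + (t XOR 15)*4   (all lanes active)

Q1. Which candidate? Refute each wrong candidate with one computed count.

A: A1 gives 2 transactions, not 1
B: A2 gives 1 transaction, not 2
D: A1 gives 3 transactions, not 1
C: all counts match (1,2,2)

Answer: C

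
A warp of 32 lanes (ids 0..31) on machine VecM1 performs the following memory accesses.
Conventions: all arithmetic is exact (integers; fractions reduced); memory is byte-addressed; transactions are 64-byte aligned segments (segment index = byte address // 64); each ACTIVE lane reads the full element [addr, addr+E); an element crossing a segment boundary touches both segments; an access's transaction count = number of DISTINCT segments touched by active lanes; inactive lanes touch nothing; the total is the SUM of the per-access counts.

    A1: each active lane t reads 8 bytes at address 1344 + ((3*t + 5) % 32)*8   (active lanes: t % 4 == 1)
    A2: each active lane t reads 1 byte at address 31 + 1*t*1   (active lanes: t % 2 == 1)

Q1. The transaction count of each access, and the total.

A1: 4 transactions
A2: 1 transaction

Answer: 4,1; total 5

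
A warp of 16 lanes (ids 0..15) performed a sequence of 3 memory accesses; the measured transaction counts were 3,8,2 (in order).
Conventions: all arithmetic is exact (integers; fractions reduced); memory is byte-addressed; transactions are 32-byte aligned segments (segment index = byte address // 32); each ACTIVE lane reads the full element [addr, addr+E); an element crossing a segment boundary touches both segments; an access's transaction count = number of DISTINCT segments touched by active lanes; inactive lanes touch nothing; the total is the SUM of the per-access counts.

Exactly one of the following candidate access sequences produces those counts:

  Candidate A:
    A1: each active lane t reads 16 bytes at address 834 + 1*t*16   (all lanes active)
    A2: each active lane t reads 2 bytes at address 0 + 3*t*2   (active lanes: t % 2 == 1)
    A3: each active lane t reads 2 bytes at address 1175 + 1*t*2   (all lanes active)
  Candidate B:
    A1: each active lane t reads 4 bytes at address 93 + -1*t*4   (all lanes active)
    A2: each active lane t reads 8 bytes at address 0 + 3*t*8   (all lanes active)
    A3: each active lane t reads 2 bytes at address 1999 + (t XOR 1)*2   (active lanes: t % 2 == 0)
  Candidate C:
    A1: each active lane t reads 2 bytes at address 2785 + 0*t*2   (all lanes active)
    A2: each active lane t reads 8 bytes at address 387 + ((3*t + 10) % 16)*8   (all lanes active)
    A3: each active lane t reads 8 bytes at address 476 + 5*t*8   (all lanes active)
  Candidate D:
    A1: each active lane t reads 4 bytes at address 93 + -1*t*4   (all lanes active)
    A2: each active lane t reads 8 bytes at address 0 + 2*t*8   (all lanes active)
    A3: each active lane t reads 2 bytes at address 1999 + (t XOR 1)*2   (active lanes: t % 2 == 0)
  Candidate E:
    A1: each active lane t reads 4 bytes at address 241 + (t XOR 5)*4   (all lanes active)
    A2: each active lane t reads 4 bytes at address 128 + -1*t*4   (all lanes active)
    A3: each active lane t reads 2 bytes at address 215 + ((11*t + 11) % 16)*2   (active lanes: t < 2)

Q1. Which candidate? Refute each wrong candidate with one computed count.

A: A1 gives 9 transactions, not 3
B: A2 gives 12 transactions, not 8
C: A1 gives 1 transaction, not 3
E: A2 gives 3 transactions, not 8
D: all counts match (3,8,2)

Answer: D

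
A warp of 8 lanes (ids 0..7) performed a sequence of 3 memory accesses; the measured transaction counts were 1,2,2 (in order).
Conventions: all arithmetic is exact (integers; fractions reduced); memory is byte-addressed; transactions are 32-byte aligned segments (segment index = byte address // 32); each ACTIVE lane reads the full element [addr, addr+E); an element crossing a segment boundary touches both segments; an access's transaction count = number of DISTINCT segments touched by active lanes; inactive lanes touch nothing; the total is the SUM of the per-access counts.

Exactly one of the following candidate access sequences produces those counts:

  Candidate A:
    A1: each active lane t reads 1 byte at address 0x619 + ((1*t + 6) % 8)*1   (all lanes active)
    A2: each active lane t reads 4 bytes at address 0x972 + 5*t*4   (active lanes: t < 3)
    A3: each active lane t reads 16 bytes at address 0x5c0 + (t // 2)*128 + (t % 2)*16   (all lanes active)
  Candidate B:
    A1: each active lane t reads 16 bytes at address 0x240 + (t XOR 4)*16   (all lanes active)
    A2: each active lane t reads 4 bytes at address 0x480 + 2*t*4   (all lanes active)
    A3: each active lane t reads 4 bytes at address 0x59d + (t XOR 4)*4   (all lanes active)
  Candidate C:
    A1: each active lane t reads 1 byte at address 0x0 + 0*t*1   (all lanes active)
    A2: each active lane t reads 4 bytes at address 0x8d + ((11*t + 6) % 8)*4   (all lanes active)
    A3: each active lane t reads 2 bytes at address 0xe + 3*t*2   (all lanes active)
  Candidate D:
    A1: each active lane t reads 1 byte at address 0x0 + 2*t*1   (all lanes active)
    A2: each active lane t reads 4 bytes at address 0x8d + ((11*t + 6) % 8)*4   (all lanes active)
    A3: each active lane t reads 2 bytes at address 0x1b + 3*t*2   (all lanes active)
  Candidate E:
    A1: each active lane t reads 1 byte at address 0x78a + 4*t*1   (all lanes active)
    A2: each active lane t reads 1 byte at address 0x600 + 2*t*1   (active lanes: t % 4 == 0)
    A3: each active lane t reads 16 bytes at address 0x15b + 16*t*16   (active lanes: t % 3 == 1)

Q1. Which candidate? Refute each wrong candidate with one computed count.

A: A1 gives 2 transactions, not 1
B: A1 gives 4 transactions, not 1
D: A3 gives 3 transactions, not 2
E: A1 gives 2 transactions, not 1
C: all counts match (1,2,2)

Answer: C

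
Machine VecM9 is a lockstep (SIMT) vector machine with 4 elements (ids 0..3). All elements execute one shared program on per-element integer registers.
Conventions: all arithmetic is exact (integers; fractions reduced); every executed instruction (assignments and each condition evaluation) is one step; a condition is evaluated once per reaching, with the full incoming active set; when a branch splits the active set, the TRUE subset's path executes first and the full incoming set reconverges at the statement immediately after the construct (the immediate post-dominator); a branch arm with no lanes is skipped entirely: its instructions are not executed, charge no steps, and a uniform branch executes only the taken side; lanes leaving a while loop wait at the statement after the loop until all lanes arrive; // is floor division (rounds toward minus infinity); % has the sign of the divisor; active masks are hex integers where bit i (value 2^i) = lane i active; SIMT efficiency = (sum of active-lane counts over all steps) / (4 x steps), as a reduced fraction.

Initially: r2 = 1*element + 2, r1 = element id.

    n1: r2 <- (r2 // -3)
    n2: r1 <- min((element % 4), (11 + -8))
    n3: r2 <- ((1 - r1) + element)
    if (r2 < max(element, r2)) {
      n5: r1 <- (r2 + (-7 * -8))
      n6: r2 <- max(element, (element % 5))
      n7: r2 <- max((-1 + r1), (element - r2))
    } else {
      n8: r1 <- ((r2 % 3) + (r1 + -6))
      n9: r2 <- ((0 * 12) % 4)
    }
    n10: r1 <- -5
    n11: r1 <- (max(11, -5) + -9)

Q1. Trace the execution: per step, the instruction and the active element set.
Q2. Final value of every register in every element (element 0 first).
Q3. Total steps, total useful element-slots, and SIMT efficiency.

step 0: r2 <- (r2 // -3)             0xf
step 1: r1 <- min((element % 4), (11 + -8)) 0xf
step 2: r2 <- ((1 - r1) + element)   0xf
step 3: eval (r2 < max(element, r2)) 0xf
step 4: r1 <- (r2 + (-7 * -8))       0xc
step 5: r2 <- max(element, (element % 5)) 0xc
step 6: r2 <- max((-1 + r1), (element - r2)) 0xc
step 7: r1 <- ((r2 % 3) + (r1 + -6)) 0x3
step 8: r2 <- ((0 * 12) % 4)         0x3
step 9: r1 <- -5                     0xf
step 10: r1 <- (max(11, -5) + -9)     0xf

Answer: 11 steps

r2: 0,0,56,56
r1: 2,2,2,2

steps = 11; useful = 34; efficiency = 34/44 = 17/22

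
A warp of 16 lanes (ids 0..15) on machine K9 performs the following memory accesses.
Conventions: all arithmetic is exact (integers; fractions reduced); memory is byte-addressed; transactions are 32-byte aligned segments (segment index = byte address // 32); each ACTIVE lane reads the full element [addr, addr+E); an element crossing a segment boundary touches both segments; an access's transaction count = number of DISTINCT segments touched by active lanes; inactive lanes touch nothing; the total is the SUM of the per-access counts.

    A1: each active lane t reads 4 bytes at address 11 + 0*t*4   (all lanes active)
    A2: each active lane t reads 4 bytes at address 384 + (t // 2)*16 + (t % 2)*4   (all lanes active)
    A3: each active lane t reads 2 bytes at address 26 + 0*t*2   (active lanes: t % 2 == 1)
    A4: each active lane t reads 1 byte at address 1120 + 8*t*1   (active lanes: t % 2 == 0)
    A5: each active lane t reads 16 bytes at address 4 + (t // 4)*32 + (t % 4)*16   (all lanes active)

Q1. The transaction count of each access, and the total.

A1: 1 transaction
A2: 4 transactions
A3: 1 transaction
A4: 4 transactions
A5: 6 transactions

Answer: 1,4,1,4,6; total 16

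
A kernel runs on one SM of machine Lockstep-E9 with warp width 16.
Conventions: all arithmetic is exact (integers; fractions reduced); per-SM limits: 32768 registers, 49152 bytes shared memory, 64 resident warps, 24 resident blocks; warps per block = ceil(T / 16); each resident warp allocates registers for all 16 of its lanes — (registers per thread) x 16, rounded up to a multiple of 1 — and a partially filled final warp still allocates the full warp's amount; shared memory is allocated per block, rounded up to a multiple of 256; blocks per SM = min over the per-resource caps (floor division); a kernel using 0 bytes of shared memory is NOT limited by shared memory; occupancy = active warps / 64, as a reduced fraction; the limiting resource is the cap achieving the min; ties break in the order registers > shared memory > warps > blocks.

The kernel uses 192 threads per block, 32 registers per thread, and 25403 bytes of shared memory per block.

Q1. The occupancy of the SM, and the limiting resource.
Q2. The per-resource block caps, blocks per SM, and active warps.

Answer: occupancy 3/16, limited by shared memory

registers: 5 blocks
shared memory: 1 block
warps: 5 blocks
blocks: 24 blocks

Answer: 1 block, 12 active warps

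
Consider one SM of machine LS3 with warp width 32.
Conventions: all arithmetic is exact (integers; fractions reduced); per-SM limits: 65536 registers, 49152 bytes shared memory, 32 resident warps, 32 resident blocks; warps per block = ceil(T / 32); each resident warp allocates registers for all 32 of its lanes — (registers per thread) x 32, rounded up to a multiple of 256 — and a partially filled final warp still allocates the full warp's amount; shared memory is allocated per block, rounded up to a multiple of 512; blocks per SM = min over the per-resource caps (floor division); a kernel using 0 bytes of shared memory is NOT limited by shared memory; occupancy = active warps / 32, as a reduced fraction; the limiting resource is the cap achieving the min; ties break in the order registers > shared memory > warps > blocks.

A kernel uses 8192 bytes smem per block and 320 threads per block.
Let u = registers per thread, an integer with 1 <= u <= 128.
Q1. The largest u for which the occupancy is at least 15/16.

Answer: u = 64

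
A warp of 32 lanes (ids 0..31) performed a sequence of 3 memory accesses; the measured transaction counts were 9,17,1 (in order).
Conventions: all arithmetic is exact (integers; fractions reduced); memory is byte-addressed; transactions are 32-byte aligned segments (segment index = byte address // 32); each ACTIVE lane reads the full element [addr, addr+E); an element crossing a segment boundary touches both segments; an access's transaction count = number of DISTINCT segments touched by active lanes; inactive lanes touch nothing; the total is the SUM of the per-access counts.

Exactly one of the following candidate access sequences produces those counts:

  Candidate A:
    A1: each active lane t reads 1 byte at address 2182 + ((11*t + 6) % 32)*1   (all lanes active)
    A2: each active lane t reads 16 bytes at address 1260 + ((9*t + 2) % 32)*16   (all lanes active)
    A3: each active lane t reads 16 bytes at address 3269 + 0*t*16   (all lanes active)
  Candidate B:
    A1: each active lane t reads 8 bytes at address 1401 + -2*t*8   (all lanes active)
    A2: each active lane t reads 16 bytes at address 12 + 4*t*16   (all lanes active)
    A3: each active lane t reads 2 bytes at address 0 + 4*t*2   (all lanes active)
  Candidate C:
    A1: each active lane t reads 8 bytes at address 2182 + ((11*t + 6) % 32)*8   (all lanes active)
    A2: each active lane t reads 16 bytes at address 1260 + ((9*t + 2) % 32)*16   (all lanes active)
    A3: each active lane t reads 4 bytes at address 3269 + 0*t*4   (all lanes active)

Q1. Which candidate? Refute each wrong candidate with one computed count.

A: A1 gives 2 transactions, not 9
B: A1 gives 17 transactions, not 9
C: all counts match (9,17,1)

Answer: C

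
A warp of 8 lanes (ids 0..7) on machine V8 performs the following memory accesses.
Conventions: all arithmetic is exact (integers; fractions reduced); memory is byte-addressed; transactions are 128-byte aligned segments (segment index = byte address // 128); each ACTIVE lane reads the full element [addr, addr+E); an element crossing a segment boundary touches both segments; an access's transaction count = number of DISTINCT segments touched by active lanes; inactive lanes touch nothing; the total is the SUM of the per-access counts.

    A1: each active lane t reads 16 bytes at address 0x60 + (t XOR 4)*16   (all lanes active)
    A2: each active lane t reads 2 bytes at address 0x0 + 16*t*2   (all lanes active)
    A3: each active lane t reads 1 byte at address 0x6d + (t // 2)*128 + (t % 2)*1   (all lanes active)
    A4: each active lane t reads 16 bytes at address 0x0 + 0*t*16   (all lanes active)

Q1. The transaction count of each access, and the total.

A1: 2 transactions
A2: 2 transactions
A3: 4 transactions
A4: 1 transaction

Answer: 2,2,4,1; total 9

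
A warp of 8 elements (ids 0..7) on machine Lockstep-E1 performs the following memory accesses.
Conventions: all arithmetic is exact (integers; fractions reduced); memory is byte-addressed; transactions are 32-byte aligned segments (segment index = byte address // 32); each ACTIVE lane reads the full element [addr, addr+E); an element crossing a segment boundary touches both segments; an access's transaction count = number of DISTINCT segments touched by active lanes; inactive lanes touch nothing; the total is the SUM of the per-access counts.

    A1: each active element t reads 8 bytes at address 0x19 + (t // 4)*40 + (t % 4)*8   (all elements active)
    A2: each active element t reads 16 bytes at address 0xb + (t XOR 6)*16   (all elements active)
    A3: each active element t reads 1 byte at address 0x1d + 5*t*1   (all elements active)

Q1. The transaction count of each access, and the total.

A1: 4 transactions
A2: 5 transactions
A3: 3 transactions

Answer: 4,5,3; total 12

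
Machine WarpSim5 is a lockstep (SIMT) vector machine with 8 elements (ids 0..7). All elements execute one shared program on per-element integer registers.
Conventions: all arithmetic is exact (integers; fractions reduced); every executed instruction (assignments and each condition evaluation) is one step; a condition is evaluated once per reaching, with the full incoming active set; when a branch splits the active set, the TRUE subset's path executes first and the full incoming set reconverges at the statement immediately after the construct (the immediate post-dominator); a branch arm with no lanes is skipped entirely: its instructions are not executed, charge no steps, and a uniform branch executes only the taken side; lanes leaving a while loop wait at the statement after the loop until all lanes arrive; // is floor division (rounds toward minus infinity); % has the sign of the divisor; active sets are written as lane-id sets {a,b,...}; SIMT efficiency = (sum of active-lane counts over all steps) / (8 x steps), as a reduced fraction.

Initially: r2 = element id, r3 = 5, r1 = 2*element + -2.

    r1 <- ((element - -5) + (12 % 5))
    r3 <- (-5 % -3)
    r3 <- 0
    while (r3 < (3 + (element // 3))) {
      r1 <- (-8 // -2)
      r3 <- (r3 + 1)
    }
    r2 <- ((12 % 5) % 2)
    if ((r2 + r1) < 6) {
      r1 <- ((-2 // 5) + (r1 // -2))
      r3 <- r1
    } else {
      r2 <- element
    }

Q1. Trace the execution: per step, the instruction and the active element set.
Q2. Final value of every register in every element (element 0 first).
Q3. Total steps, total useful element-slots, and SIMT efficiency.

step 0: r1 <- ((element - -5) + (12 % 5)) {0,1,2,3,4,5,6,7}
step 1: r3 <- (-5 % -3)              {0,1,2,3,4,5,6,7}
step 2: r3 <- 0                      {0,1,2,3,4,5,6,7}
step 3: eval (r3 < (3 + (element // 3))) {0,1,2,3,4,5,6,7}
step 4: r1 <- (-8 // -2)             {0,1,2,3,4,5,6,7}
step 5: r3 <- (r3 + 1)               {0,1,2,3,4,5,6,7}
step 6: eval (r3 < (3 + (element // 3))) {0,1,2,3,4,5,6,7}
step 7: r1 <- (-8 // -2)             {0,1,2,3,4,5,6,7}
step 8: r3 <- (r3 + 1)               {0,1,2,3,4,5,6,7}
step 9: eval (r3 < (3 + (element // 3))) {0,1,2,3,4,5,6,7}
step 10: r1 <- (-8 // -2)             {0,1,2,3,4,5,6,7}
step 11: r3 <- (r3 + 1)               {0,1,2,3,4,5,6,7}
step 12: eval (r3 < (3 + (element // 3))) {0,1,2,3,4,5,6,7}
step 13: r1 <- (-8 // -2)             {3,4,5,6,7}
step 14: r3 <- (r3 + 1)               {3,4,5,6,7}
step 15: eval (r3 < (3 + (element // 3))) {3,4,5,6,7}
step 16: r1 <- (-8 // -2)             {6,7}
step 17: r3 <- (r3 + 1)               {6,7}
step 18: eval (r3 < (3 + (element // 3))) {6,7}
step 19: r2 <- ((12 % 5) % 2)         {0,1,2,3,4,5,6,7}
step 20: eval ((r2 + r1) < 6)         {0,1,2,3,4,5,6,7}
step 21: r1 <- ((-2 // 5) + (r1 // -2)) {0,1,2,3,4,5,6,7}
step 22: r3 <- r1                     {0,1,2,3,4,5,6,7}

Answer: 23 steps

r2: 0,0,0,0,0,0,0,0
r3: -3,-3,-3,-3,-3,-3,-3,-3
r1: -3,-3,-3,-3,-3,-3,-3,-3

steps = 23; useful = 157; efficiency = 157/184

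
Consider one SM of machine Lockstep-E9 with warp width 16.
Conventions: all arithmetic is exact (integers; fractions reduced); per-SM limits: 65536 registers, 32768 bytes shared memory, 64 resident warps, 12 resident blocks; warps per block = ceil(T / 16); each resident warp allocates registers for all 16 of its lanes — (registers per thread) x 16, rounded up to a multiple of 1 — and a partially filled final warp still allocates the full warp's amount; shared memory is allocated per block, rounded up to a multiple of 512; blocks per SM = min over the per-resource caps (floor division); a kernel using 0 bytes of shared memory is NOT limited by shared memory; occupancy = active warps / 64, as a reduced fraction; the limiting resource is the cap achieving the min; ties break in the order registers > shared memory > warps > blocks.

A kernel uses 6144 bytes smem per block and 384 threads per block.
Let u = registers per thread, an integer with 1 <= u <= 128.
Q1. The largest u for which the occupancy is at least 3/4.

Answer: u = 85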